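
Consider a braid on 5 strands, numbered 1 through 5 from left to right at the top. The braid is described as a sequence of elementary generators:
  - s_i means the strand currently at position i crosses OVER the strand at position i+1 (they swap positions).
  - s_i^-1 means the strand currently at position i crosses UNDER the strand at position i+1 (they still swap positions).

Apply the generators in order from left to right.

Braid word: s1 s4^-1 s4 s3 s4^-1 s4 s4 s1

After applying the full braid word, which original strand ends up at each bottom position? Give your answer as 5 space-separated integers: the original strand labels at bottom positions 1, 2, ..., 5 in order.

Gen 1 (s1): strand 1 crosses over strand 2. Perm now: [2 1 3 4 5]
Gen 2 (s4^-1): strand 4 crosses under strand 5. Perm now: [2 1 3 5 4]
Gen 3 (s4): strand 5 crosses over strand 4. Perm now: [2 1 3 4 5]
Gen 4 (s3): strand 3 crosses over strand 4. Perm now: [2 1 4 3 5]
Gen 5 (s4^-1): strand 3 crosses under strand 5. Perm now: [2 1 4 5 3]
Gen 6 (s4): strand 5 crosses over strand 3. Perm now: [2 1 4 3 5]
Gen 7 (s4): strand 3 crosses over strand 5. Perm now: [2 1 4 5 3]
Gen 8 (s1): strand 2 crosses over strand 1. Perm now: [1 2 4 5 3]

Answer: 1 2 4 5 3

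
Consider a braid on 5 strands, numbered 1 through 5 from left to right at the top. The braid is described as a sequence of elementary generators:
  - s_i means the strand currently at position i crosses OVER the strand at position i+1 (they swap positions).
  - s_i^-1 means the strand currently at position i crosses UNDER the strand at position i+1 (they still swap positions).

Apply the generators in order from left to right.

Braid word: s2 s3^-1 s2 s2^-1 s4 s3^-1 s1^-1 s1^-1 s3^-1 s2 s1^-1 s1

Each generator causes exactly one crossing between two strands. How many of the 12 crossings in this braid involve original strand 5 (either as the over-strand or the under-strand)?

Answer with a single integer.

Gen 1: crossing 2x3. Involves strand 5? no. Count so far: 0
Gen 2: crossing 2x4. Involves strand 5? no. Count so far: 0
Gen 3: crossing 3x4. Involves strand 5? no. Count so far: 0
Gen 4: crossing 4x3. Involves strand 5? no. Count so far: 0
Gen 5: crossing 2x5. Involves strand 5? yes. Count so far: 1
Gen 6: crossing 4x5. Involves strand 5? yes. Count so far: 2
Gen 7: crossing 1x3. Involves strand 5? no. Count so far: 2
Gen 8: crossing 3x1. Involves strand 5? no. Count so far: 2
Gen 9: crossing 5x4. Involves strand 5? yes. Count so far: 3
Gen 10: crossing 3x4. Involves strand 5? no. Count so far: 3
Gen 11: crossing 1x4. Involves strand 5? no. Count so far: 3
Gen 12: crossing 4x1. Involves strand 5? no. Count so far: 3

Answer: 3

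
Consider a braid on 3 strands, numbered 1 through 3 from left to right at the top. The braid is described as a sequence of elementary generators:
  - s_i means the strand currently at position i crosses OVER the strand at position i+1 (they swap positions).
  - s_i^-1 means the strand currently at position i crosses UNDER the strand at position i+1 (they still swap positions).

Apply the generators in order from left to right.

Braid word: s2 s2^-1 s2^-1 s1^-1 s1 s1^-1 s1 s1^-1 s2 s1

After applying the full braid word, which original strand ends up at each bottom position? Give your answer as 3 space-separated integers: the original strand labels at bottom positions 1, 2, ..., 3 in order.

Gen 1 (s2): strand 2 crosses over strand 3. Perm now: [1 3 2]
Gen 2 (s2^-1): strand 3 crosses under strand 2. Perm now: [1 2 3]
Gen 3 (s2^-1): strand 2 crosses under strand 3. Perm now: [1 3 2]
Gen 4 (s1^-1): strand 1 crosses under strand 3. Perm now: [3 1 2]
Gen 5 (s1): strand 3 crosses over strand 1. Perm now: [1 3 2]
Gen 6 (s1^-1): strand 1 crosses under strand 3. Perm now: [3 1 2]
Gen 7 (s1): strand 3 crosses over strand 1. Perm now: [1 3 2]
Gen 8 (s1^-1): strand 1 crosses under strand 3. Perm now: [3 1 2]
Gen 9 (s2): strand 1 crosses over strand 2. Perm now: [3 2 1]
Gen 10 (s1): strand 3 crosses over strand 2. Perm now: [2 3 1]

Answer: 2 3 1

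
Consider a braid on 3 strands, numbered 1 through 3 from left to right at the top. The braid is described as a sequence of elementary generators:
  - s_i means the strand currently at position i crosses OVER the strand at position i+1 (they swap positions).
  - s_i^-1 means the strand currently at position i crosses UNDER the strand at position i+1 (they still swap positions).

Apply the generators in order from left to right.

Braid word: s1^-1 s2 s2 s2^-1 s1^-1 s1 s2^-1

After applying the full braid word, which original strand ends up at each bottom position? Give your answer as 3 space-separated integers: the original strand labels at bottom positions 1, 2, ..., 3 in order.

Gen 1 (s1^-1): strand 1 crosses under strand 2. Perm now: [2 1 3]
Gen 2 (s2): strand 1 crosses over strand 3. Perm now: [2 3 1]
Gen 3 (s2): strand 3 crosses over strand 1. Perm now: [2 1 3]
Gen 4 (s2^-1): strand 1 crosses under strand 3. Perm now: [2 3 1]
Gen 5 (s1^-1): strand 2 crosses under strand 3. Perm now: [3 2 1]
Gen 6 (s1): strand 3 crosses over strand 2. Perm now: [2 3 1]
Gen 7 (s2^-1): strand 3 crosses under strand 1. Perm now: [2 1 3]

Answer: 2 1 3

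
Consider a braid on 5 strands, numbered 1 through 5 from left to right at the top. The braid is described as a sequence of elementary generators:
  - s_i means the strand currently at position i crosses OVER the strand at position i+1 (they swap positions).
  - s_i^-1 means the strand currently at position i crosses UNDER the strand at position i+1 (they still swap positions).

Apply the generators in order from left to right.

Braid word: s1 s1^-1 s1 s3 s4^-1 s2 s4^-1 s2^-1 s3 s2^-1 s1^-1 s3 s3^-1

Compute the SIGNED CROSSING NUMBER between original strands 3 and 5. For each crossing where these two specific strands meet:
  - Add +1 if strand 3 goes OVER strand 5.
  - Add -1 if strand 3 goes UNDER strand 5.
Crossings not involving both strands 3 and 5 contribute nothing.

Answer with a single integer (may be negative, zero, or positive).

Gen 1: crossing 1x2. Both 3&5? no. Sum: 0
Gen 2: crossing 2x1. Both 3&5? no. Sum: 0
Gen 3: crossing 1x2. Both 3&5? no. Sum: 0
Gen 4: crossing 3x4. Both 3&5? no. Sum: 0
Gen 5: 3 under 5. Both 3&5? yes. Contrib: -1. Sum: -1
Gen 6: crossing 1x4. Both 3&5? no. Sum: -1
Gen 7: 5 under 3. Both 3&5? yes. Contrib: +1. Sum: 0
Gen 8: crossing 4x1. Both 3&5? no. Sum: 0
Gen 9: crossing 4x3. Both 3&5? no. Sum: 0
Gen 10: crossing 1x3. Both 3&5? no. Sum: 0
Gen 11: crossing 2x3. Both 3&5? no. Sum: 0
Gen 12: crossing 1x4. Both 3&5? no. Sum: 0
Gen 13: crossing 4x1. Both 3&5? no. Sum: 0

Answer: 0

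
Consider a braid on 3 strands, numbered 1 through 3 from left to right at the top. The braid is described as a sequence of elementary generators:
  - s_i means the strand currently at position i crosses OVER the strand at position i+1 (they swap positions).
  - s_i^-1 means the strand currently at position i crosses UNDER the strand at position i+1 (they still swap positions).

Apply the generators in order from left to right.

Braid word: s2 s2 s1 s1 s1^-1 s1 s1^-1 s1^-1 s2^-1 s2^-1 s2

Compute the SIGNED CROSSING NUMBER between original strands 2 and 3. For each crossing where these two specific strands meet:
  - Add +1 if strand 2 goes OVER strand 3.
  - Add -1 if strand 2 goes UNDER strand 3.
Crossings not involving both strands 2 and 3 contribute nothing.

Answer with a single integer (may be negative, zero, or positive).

Answer: 1

Derivation:
Gen 1: 2 over 3. Both 2&3? yes. Contrib: +1. Sum: 1
Gen 2: 3 over 2. Both 2&3? yes. Contrib: -1. Sum: 0
Gen 3: crossing 1x2. Both 2&3? no. Sum: 0
Gen 4: crossing 2x1. Both 2&3? no. Sum: 0
Gen 5: crossing 1x2. Both 2&3? no. Sum: 0
Gen 6: crossing 2x1. Both 2&3? no. Sum: 0
Gen 7: crossing 1x2. Both 2&3? no. Sum: 0
Gen 8: crossing 2x1. Both 2&3? no. Sum: 0
Gen 9: 2 under 3. Both 2&3? yes. Contrib: -1. Sum: -1
Gen 10: 3 under 2. Both 2&3? yes. Contrib: +1. Sum: 0
Gen 11: 2 over 3. Both 2&3? yes. Contrib: +1. Sum: 1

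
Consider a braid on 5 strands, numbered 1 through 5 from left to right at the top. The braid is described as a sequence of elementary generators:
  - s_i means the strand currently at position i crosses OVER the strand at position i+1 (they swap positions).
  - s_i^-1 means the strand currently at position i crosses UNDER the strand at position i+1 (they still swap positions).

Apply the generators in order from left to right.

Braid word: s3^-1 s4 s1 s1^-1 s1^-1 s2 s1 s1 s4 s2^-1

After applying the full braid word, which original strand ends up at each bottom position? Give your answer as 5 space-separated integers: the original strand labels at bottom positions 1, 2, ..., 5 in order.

Gen 1 (s3^-1): strand 3 crosses under strand 4. Perm now: [1 2 4 3 5]
Gen 2 (s4): strand 3 crosses over strand 5. Perm now: [1 2 4 5 3]
Gen 3 (s1): strand 1 crosses over strand 2. Perm now: [2 1 4 5 3]
Gen 4 (s1^-1): strand 2 crosses under strand 1. Perm now: [1 2 4 5 3]
Gen 5 (s1^-1): strand 1 crosses under strand 2. Perm now: [2 1 4 5 3]
Gen 6 (s2): strand 1 crosses over strand 4. Perm now: [2 4 1 5 3]
Gen 7 (s1): strand 2 crosses over strand 4. Perm now: [4 2 1 5 3]
Gen 8 (s1): strand 4 crosses over strand 2. Perm now: [2 4 1 5 3]
Gen 9 (s4): strand 5 crosses over strand 3. Perm now: [2 4 1 3 5]
Gen 10 (s2^-1): strand 4 crosses under strand 1. Perm now: [2 1 4 3 5]

Answer: 2 1 4 3 5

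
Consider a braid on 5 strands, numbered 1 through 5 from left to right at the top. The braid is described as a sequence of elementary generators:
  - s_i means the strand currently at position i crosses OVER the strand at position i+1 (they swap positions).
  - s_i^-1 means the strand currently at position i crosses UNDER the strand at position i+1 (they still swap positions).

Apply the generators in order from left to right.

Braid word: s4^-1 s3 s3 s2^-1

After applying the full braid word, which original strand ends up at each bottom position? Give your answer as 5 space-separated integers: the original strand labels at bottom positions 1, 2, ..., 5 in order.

Gen 1 (s4^-1): strand 4 crosses under strand 5. Perm now: [1 2 3 5 4]
Gen 2 (s3): strand 3 crosses over strand 5. Perm now: [1 2 5 3 4]
Gen 3 (s3): strand 5 crosses over strand 3. Perm now: [1 2 3 5 4]
Gen 4 (s2^-1): strand 2 crosses under strand 3. Perm now: [1 3 2 5 4]

Answer: 1 3 2 5 4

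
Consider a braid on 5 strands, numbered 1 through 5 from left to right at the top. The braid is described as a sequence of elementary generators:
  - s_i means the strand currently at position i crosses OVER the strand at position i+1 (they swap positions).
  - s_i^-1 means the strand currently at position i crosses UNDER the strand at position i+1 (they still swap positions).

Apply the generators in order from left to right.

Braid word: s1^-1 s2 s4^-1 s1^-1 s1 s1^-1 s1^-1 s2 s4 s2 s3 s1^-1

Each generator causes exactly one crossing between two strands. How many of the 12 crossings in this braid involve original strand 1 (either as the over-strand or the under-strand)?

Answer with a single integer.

Answer: 5

Derivation:
Gen 1: crossing 1x2. Involves strand 1? yes. Count so far: 1
Gen 2: crossing 1x3. Involves strand 1? yes. Count so far: 2
Gen 3: crossing 4x5. Involves strand 1? no. Count so far: 2
Gen 4: crossing 2x3. Involves strand 1? no. Count so far: 2
Gen 5: crossing 3x2. Involves strand 1? no. Count so far: 2
Gen 6: crossing 2x3. Involves strand 1? no. Count so far: 2
Gen 7: crossing 3x2. Involves strand 1? no. Count so far: 2
Gen 8: crossing 3x1. Involves strand 1? yes. Count so far: 3
Gen 9: crossing 5x4. Involves strand 1? no. Count so far: 3
Gen 10: crossing 1x3. Involves strand 1? yes. Count so far: 4
Gen 11: crossing 1x4. Involves strand 1? yes. Count so far: 5
Gen 12: crossing 2x3. Involves strand 1? no. Count so far: 5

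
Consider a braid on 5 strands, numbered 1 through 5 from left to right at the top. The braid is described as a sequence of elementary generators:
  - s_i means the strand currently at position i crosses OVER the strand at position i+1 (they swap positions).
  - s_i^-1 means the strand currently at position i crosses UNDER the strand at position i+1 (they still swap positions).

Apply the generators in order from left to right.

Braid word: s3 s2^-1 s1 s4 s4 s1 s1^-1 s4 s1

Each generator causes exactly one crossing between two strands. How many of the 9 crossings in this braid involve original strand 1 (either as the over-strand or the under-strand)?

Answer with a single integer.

Gen 1: crossing 3x4. Involves strand 1? no. Count so far: 0
Gen 2: crossing 2x4. Involves strand 1? no. Count so far: 0
Gen 3: crossing 1x4. Involves strand 1? yes. Count so far: 1
Gen 4: crossing 3x5. Involves strand 1? no. Count so far: 1
Gen 5: crossing 5x3. Involves strand 1? no. Count so far: 1
Gen 6: crossing 4x1. Involves strand 1? yes. Count so far: 2
Gen 7: crossing 1x4. Involves strand 1? yes. Count so far: 3
Gen 8: crossing 3x5. Involves strand 1? no. Count so far: 3
Gen 9: crossing 4x1. Involves strand 1? yes. Count so far: 4

Answer: 4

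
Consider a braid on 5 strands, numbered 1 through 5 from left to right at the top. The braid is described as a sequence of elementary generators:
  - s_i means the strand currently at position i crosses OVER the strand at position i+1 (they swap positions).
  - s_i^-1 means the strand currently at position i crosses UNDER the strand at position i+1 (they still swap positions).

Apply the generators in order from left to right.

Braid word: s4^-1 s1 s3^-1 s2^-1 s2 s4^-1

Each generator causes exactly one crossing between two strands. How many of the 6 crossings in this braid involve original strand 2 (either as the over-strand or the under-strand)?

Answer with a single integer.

Answer: 1

Derivation:
Gen 1: crossing 4x5. Involves strand 2? no. Count so far: 0
Gen 2: crossing 1x2. Involves strand 2? yes. Count so far: 1
Gen 3: crossing 3x5. Involves strand 2? no. Count so far: 1
Gen 4: crossing 1x5. Involves strand 2? no. Count so far: 1
Gen 5: crossing 5x1. Involves strand 2? no. Count so far: 1
Gen 6: crossing 3x4. Involves strand 2? no. Count so far: 1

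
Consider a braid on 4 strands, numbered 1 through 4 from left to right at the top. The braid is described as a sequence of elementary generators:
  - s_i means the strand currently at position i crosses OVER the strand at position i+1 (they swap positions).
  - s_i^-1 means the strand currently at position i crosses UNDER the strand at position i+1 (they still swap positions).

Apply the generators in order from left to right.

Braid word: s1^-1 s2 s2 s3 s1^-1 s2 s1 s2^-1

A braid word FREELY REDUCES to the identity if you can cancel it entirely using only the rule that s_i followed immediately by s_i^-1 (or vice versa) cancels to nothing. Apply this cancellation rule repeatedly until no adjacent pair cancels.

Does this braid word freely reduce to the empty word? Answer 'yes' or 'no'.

Gen 1 (s1^-1): push. Stack: [s1^-1]
Gen 2 (s2): push. Stack: [s1^-1 s2]
Gen 3 (s2): push. Stack: [s1^-1 s2 s2]
Gen 4 (s3): push. Stack: [s1^-1 s2 s2 s3]
Gen 5 (s1^-1): push. Stack: [s1^-1 s2 s2 s3 s1^-1]
Gen 6 (s2): push. Stack: [s1^-1 s2 s2 s3 s1^-1 s2]
Gen 7 (s1): push. Stack: [s1^-1 s2 s2 s3 s1^-1 s2 s1]
Gen 8 (s2^-1): push. Stack: [s1^-1 s2 s2 s3 s1^-1 s2 s1 s2^-1]
Reduced word: s1^-1 s2 s2 s3 s1^-1 s2 s1 s2^-1

Answer: no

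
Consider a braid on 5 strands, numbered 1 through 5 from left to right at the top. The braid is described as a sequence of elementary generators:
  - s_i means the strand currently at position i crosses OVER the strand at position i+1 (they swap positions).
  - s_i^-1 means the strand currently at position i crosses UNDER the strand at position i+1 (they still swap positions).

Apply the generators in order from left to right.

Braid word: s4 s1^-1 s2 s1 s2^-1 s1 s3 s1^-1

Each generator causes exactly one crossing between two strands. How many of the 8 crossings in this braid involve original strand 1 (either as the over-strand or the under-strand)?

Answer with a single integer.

Answer: 5

Derivation:
Gen 1: crossing 4x5. Involves strand 1? no. Count so far: 0
Gen 2: crossing 1x2. Involves strand 1? yes. Count so far: 1
Gen 3: crossing 1x3. Involves strand 1? yes. Count so far: 2
Gen 4: crossing 2x3. Involves strand 1? no. Count so far: 2
Gen 5: crossing 2x1. Involves strand 1? yes. Count so far: 3
Gen 6: crossing 3x1. Involves strand 1? yes. Count so far: 4
Gen 7: crossing 2x5. Involves strand 1? no. Count so far: 4
Gen 8: crossing 1x3. Involves strand 1? yes. Count so far: 5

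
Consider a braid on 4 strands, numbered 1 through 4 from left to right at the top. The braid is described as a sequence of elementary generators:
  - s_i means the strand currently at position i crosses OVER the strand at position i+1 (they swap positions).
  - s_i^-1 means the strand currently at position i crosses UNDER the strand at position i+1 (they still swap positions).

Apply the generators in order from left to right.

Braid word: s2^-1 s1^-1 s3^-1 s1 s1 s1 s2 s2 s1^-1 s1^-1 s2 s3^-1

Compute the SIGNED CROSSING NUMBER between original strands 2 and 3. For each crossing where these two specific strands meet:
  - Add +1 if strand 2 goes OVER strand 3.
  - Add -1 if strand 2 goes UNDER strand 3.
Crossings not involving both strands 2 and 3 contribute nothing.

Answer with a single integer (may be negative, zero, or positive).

Answer: 0

Derivation:
Gen 1: 2 under 3. Both 2&3? yes. Contrib: -1. Sum: -1
Gen 2: crossing 1x3. Both 2&3? no. Sum: -1
Gen 3: crossing 2x4. Both 2&3? no. Sum: -1
Gen 4: crossing 3x1. Both 2&3? no. Sum: -1
Gen 5: crossing 1x3. Both 2&3? no. Sum: -1
Gen 6: crossing 3x1. Both 2&3? no. Sum: -1
Gen 7: crossing 3x4. Both 2&3? no. Sum: -1
Gen 8: crossing 4x3. Both 2&3? no. Sum: -1
Gen 9: crossing 1x3. Both 2&3? no. Sum: -1
Gen 10: crossing 3x1. Both 2&3? no. Sum: -1
Gen 11: crossing 3x4. Both 2&3? no. Sum: -1
Gen 12: 3 under 2. Both 2&3? yes. Contrib: +1. Sum: 0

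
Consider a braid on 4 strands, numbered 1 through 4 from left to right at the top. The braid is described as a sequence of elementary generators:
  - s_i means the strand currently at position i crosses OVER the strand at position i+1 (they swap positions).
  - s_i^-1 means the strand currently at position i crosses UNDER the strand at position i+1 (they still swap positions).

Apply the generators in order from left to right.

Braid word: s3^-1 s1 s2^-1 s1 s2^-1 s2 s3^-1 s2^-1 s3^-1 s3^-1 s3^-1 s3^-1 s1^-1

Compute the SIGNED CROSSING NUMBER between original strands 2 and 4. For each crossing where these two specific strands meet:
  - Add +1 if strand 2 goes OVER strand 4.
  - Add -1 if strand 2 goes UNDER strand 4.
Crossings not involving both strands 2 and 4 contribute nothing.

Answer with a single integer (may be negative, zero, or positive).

Gen 1: crossing 3x4. Both 2&4? no. Sum: 0
Gen 2: crossing 1x2. Both 2&4? no. Sum: 0
Gen 3: crossing 1x4. Both 2&4? no. Sum: 0
Gen 4: 2 over 4. Both 2&4? yes. Contrib: +1. Sum: 1
Gen 5: crossing 2x1. Both 2&4? no. Sum: 1
Gen 6: crossing 1x2. Both 2&4? no. Sum: 1
Gen 7: crossing 1x3. Both 2&4? no. Sum: 1
Gen 8: crossing 2x3. Both 2&4? no. Sum: 1
Gen 9: crossing 2x1. Both 2&4? no. Sum: 1
Gen 10: crossing 1x2. Both 2&4? no. Sum: 1
Gen 11: crossing 2x1. Both 2&4? no. Sum: 1
Gen 12: crossing 1x2. Both 2&4? no. Sum: 1
Gen 13: crossing 4x3. Both 2&4? no. Sum: 1

Answer: 1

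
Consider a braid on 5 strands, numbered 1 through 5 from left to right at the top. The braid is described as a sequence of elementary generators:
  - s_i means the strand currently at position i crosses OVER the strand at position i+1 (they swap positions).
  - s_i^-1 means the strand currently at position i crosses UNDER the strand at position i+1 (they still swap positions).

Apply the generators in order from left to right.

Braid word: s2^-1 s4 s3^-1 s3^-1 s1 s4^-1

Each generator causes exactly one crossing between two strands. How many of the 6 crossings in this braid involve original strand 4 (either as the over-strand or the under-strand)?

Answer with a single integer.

Gen 1: crossing 2x3. Involves strand 4? no. Count so far: 0
Gen 2: crossing 4x5. Involves strand 4? yes. Count so far: 1
Gen 3: crossing 2x5. Involves strand 4? no. Count so far: 1
Gen 4: crossing 5x2. Involves strand 4? no. Count so far: 1
Gen 5: crossing 1x3. Involves strand 4? no. Count so far: 1
Gen 6: crossing 5x4. Involves strand 4? yes. Count so far: 2

Answer: 2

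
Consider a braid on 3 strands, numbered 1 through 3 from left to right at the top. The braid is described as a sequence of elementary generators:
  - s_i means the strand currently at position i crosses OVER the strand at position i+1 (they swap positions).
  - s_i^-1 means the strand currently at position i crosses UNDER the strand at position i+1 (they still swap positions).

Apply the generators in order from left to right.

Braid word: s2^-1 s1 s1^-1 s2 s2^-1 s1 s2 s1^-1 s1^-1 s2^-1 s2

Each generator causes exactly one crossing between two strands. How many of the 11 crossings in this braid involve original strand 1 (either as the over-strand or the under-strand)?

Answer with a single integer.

Gen 1: crossing 2x3. Involves strand 1? no. Count so far: 0
Gen 2: crossing 1x3. Involves strand 1? yes. Count so far: 1
Gen 3: crossing 3x1. Involves strand 1? yes. Count so far: 2
Gen 4: crossing 3x2. Involves strand 1? no. Count so far: 2
Gen 5: crossing 2x3. Involves strand 1? no. Count so far: 2
Gen 6: crossing 1x3. Involves strand 1? yes. Count so far: 3
Gen 7: crossing 1x2. Involves strand 1? yes. Count so far: 4
Gen 8: crossing 3x2. Involves strand 1? no. Count so far: 4
Gen 9: crossing 2x3. Involves strand 1? no. Count so far: 4
Gen 10: crossing 2x1. Involves strand 1? yes. Count so far: 5
Gen 11: crossing 1x2. Involves strand 1? yes. Count so far: 6

Answer: 6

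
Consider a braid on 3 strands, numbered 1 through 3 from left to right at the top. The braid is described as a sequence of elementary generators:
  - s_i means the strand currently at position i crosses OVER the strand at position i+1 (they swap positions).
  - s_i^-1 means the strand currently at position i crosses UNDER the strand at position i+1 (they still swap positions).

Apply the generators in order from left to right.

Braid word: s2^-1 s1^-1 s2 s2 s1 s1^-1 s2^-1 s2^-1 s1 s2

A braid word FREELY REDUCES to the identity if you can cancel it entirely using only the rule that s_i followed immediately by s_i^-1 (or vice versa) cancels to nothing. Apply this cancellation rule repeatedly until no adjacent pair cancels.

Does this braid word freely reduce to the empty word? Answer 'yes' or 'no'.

Answer: yes

Derivation:
Gen 1 (s2^-1): push. Stack: [s2^-1]
Gen 2 (s1^-1): push. Stack: [s2^-1 s1^-1]
Gen 3 (s2): push. Stack: [s2^-1 s1^-1 s2]
Gen 4 (s2): push. Stack: [s2^-1 s1^-1 s2 s2]
Gen 5 (s1): push. Stack: [s2^-1 s1^-1 s2 s2 s1]
Gen 6 (s1^-1): cancels prior s1. Stack: [s2^-1 s1^-1 s2 s2]
Gen 7 (s2^-1): cancels prior s2. Stack: [s2^-1 s1^-1 s2]
Gen 8 (s2^-1): cancels prior s2. Stack: [s2^-1 s1^-1]
Gen 9 (s1): cancels prior s1^-1. Stack: [s2^-1]
Gen 10 (s2): cancels prior s2^-1. Stack: []
Reduced word: (empty)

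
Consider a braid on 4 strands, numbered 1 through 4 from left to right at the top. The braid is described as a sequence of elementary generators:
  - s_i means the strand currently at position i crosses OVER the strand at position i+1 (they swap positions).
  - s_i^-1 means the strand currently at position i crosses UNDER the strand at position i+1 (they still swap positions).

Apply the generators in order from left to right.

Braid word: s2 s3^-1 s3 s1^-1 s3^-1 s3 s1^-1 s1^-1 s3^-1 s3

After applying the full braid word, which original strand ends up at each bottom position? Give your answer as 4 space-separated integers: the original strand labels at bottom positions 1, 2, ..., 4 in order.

Answer: 3 1 2 4

Derivation:
Gen 1 (s2): strand 2 crosses over strand 3. Perm now: [1 3 2 4]
Gen 2 (s3^-1): strand 2 crosses under strand 4. Perm now: [1 3 4 2]
Gen 3 (s3): strand 4 crosses over strand 2. Perm now: [1 3 2 4]
Gen 4 (s1^-1): strand 1 crosses under strand 3. Perm now: [3 1 2 4]
Gen 5 (s3^-1): strand 2 crosses under strand 4. Perm now: [3 1 4 2]
Gen 6 (s3): strand 4 crosses over strand 2. Perm now: [3 1 2 4]
Gen 7 (s1^-1): strand 3 crosses under strand 1. Perm now: [1 3 2 4]
Gen 8 (s1^-1): strand 1 crosses under strand 3. Perm now: [3 1 2 4]
Gen 9 (s3^-1): strand 2 crosses under strand 4. Perm now: [3 1 4 2]
Gen 10 (s3): strand 4 crosses over strand 2. Perm now: [3 1 2 4]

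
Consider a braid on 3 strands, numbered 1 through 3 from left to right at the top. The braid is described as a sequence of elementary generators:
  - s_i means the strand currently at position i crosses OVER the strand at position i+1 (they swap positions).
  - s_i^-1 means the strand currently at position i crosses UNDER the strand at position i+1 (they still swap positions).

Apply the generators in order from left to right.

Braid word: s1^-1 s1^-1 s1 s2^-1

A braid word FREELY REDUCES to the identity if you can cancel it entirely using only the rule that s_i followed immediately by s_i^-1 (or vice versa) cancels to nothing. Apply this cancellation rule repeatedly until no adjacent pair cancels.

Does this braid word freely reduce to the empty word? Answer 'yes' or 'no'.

Answer: no

Derivation:
Gen 1 (s1^-1): push. Stack: [s1^-1]
Gen 2 (s1^-1): push. Stack: [s1^-1 s1^-1]
Gen 3 (s1): cancels prior s1^-1. Stack: [s1^-1]
Gen 4 (s2^-1): push. Stack: [s1^-1 s2^-1]
Reduced word: s1^-1 s2^-1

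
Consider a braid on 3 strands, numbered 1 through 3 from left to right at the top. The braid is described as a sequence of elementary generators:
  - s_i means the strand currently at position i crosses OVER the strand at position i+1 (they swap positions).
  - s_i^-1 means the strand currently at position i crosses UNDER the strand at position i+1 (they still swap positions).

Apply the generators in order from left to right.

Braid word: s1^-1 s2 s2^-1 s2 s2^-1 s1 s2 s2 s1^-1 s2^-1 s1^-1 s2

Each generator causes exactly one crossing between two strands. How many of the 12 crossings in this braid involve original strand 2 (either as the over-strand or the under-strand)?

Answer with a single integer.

Gen 1: crossing 1x2. Involves strand 2? yes. Count so far: 1
Gen 2: crossing 1x3. Involves strand 2? no. Count so far: 1
Gen 3: crossing 3x1. Involves strand 2? no. Count so far: 1
Gen 4: crossing 1x3. Involves strand 2? no. Count so far: 1
Gen 5: crossing 3x1. Involves strand 2? no. Count so far: 1
Gen 6: crossing 2x1. Involves strand 2? yes. Count so far: 2
Gen 7: crossing 2x3. Involves strand 2? yes. Count so far: 3
Gen 8: crossing 3x2. Involves strand 2? yes. Count so far: 4
Gen 9: crossing 1x2. Involves strand 2? yes. Count so far: 5
Gen 10: crossing 1x3. Involves strand 2? no. Count so far: 5
Gen 11: crossing 2x3. Involves strand 2? yes. Count so far: 6
Gen 12: crossing 2x1. Involves strand 2? yes. Count so far: 7

Answer: 7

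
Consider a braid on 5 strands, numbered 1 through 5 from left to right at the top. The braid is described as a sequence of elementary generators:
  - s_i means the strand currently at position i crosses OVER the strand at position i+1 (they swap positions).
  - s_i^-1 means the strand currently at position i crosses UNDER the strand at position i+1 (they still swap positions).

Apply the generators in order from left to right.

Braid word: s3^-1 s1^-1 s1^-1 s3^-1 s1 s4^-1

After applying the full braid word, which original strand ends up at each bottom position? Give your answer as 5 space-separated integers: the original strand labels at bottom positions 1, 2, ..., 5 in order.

Answer: 2 1 3 5 4

Derivation:
Gen 1 (s3^-1): strand 3 crosses under strand 4. Perm now: [1 2 4 3 5]
Gen 2 (s1^-1): strand 1 crosses under strand 2. Perm now: [2 1 4 3 5]
Gen 3 (s1^-1): strand 2 crosses under strand 1. Perm now: [1 2 4 3 5]
Gen 4 (s3^-1): strand 4 crosses under strand 3. Perm now: [1 2 3 4 5]
Gen 5 (s1): strand 1 crosses over strand 2. Perm now: [2 1 3 4 5]
Gen 6 (s4^-1): strand 4 crosses under strand 5. Perm now: [2 1 3 5 4]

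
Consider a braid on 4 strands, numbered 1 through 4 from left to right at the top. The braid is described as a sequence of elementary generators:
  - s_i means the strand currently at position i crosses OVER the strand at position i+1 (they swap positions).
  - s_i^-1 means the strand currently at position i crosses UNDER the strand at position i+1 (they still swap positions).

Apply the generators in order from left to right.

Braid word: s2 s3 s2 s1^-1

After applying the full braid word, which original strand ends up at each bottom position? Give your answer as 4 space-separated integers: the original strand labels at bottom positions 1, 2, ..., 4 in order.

Gen 1 (s2): strand 2 crosses over strand 3. Perm now: [1 3 2 4]
Gen 2 (s3): strand 2 crosses over strand 4. Perm now: [1 3 4 2]
Gen 3 (s2): strand 3 crosses over strand 4. Perm now: [1 4 3 2]
Gen 4 (s1^-1): strand 1 crosses under strand 4. Perm now: [4 1 3 2]

Answer: 4 1 3 2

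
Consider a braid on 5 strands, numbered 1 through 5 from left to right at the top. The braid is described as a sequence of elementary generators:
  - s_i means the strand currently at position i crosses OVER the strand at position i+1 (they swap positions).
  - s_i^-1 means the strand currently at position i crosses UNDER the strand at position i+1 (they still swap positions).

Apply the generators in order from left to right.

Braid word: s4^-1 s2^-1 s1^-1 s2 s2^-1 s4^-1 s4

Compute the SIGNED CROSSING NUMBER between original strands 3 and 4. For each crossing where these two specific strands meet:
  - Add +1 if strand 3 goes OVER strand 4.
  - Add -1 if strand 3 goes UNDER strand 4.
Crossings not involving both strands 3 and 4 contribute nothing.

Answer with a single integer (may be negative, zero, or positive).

Gen 1: crossing 4x5. Both 3&4? no. Sum: 0
Gen 2: crossing 2x3. Both 3&4? no. Sum: 0
Gen 3: crossing 1x3. Both 3&4? no. Sum: 0
Gen 4: crossing 1x2. Both 3&4? no. Sum: 0
Gen 5: crossing 2x1. Both 3&4? no. Sum: 0
Gen 6: crossing 5x4. Both 3&4? no. Sum: 0
Gen 7: crossing 4x5. Both 3&4? no. Sum: 0

Answer: 0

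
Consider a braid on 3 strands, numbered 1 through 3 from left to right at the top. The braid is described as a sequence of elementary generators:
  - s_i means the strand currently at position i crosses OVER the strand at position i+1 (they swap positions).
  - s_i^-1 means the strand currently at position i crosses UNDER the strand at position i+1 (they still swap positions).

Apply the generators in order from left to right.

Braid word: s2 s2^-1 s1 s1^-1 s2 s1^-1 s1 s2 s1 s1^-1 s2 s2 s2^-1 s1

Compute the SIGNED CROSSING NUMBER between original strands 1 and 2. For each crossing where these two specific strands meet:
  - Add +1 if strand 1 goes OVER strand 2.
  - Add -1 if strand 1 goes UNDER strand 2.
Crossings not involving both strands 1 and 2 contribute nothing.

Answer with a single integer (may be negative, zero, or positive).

Gen 1: crossing 2x3. Both 1&2? no. Sum: 0
Gen 2: crossing 3x2. Both 1&2? no. Sum: 0
Gen 3: 1 over 2. Both 1&2? yes. Contrib: +1. Sum: 1
Gen 4: 2 under 1. Both 1&2? yes. Contrib: +1. Sum: 2
Gen 5: crossing 2x3. Both 1&2? no. Sum: 2
Gen 6: crossing 1x3. Both 1&2? no. Sum: 2
Gen 7: crossing 3x1. Both 1&2? no. Sum: 2
Gen 8: crossing 3x2. Both 1&2? no. Sum: 2
Gen 9: 1 over 2. Both 1&2? yes. Contrib: +1. Sum: 3
Gen 10: 2 under 1. Both 1&2? yes. Contrib: +1. Sum: 4
Gen 11: crossing 2x3. Both 1&2? no. Sum: 4
Gen 12: crossing 3x2. Both 1&2? no. Sum: 4
Gen 13: crossing 2x3. Both 1&2? no. Sum: 4
Gen 14: crossing 1x3. Both 1&2? no. Sum: 4

Answer: 4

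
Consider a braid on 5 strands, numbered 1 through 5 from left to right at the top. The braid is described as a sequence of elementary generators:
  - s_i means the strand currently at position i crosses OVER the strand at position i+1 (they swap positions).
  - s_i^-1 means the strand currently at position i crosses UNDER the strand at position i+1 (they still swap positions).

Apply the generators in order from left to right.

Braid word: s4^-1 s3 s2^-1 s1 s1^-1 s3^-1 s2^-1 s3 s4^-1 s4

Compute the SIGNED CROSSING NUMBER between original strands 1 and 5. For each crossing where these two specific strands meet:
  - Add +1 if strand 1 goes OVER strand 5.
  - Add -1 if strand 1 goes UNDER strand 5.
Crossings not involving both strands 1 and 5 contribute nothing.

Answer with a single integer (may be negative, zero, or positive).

Gen 1: crossing 4x5. Both 1&5? no. Sum: 0
Gen 2: crossing 3x5. Both 1&5? no. Sum: 0
Gen 3: crossing 2x5. Both 1&5? no. Sum: 0
Gen 4: 1 over 5. Both 1&5? yes. Contrib: +1. Sum: 1
Gen 5: 5 under 1. Both 1&5? yes. Contrib: +1. Sum: 2
Gen 6: crossing 2x3. Both 1&5? no. Sum: 2
Gen 7: crossing 5x3. Both 1&5? no. Sum: 2
Gen 8: crossing 5x2. Both 1&5? no. Sum: 2
Gen 9: crossing 5x4. Both 1&5? no. Sum: 2
Gen 10: crossing 4x5. Both 1&5? no. Sum: 2

Answer: 2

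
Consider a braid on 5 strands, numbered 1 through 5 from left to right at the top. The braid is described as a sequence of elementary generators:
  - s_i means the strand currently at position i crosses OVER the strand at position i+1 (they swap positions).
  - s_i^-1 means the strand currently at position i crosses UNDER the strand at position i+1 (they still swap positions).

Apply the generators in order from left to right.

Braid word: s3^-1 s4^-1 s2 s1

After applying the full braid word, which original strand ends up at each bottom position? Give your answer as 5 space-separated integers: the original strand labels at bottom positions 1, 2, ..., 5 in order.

Gen 1 (s3^-1): strand 3 crosses under strand 4. Perm now: [1 2 4 3 5]
Gen 2 (s4^-1): strand 3 crosses under strand 5. Perm now: [1 2 4 5 3]
Gen 3 (s2): strand 2 crosses over strand 4. Perm now: [1 4 2 5 3]
Gen 4 (s1): strand 1 crosses over strand 4. Perm now: [4 1 2 5 3]

Answer: 4 1 2 5 3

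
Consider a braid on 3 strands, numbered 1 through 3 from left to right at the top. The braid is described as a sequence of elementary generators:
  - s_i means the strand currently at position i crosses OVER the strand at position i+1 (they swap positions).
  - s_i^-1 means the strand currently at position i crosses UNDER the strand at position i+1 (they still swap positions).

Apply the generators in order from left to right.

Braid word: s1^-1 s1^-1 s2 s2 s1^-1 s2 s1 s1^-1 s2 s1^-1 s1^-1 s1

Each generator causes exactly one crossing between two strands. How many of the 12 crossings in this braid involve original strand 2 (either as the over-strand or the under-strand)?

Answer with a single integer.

Gen 1: crossing 1x2. Involves strand 2? yes. Count so far: 1
Gen 2: crossing 2x1. Involves strand 2? yes. Count so far: 2
Gen 3: crossing 2x3. Involves strand 2? yes. Count so far: 3
Gen 4: crossing 3x2. Involves strand 2? yes. Count so far: 4
Gen 5: crossing 1x2. Involves strand 2? yes. Count so far: 5
Gen 6: crossing 1x3. Involves strand 2? no. Count so far: 5
Gen 7: crossing 2x3. Involves strand 2? yes. Count so far: 6
Gen 8: crossing 3x2. Involves strand 2? yes. Count so far: 7
Gen 9: crossing 3x1. Involves strand 2? no. Count so far: 7
Gen 10: crossing 2x1. Involves strand 2? yes. Count so far: 8
Gen 11: crossing 1x2. Involves strand 2? yes. Count so far: 9
Gen 12: crossing 2x1. Involves strand 2? yes. Count so far: 10

Answer: 10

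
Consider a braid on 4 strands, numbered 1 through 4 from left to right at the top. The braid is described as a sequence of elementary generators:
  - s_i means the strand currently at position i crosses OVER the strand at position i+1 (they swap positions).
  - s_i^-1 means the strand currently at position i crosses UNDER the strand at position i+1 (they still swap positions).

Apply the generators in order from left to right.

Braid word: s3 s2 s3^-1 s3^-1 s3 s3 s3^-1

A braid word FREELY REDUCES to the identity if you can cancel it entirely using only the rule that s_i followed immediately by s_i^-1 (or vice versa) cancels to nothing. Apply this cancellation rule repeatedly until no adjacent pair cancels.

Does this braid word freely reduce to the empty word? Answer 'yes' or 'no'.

Gen 1 (s3): push. Stack: [s3]
Gen 2 (s2): push. Stack: [s3 s2]
Gen 3 (s3^-1): push. Stack: [s3 s2 s3^-1]
Gen 4 (s3^-1): push. Stack: [s3 s2 s3^-1 s3^-1]
Gen 5 (s3): cancels prior s3^-1. Stack: [s3 s2 s3^-1]
Gen 6 (s3): cancels prior s3^-1. Stack: [s3 s2]
Gen 7 (s3^-1): push. Stack: [s3 s2 s3^-1]
Reduced word: s3 s2 s3^-1

Answer: no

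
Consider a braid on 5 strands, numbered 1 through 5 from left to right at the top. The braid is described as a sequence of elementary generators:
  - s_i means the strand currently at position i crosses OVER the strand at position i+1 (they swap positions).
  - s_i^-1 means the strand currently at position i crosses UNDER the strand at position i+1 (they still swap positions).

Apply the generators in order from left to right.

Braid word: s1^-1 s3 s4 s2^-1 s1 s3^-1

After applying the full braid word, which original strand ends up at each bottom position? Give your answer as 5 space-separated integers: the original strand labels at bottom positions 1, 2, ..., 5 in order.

Gen 1 (s1^-1): strand 1 crosses under strand 2. Perm now: [2 1 3 4 5]
Gen 2 (s3): strand 3 crosses over strand 4. Perm now: [2 1 4 3 5]
Gen 3 (s4): strand 3 crosses over strand 5. Perm now: [2 1 4 5 3]
Gen 4 (s2^-1): strand 1 crosses under strand 4. Perm now: [2 4 1 5 3]
Gen 5 (s1): strand 2 crosses over strand 4. Perm now: [4 2 1 5 3]
Gen 6 (s3^-1): strand 1 crosses under strand 5. Perm now: [4 2 5 1 3]

Answer: 4 2 5 1 3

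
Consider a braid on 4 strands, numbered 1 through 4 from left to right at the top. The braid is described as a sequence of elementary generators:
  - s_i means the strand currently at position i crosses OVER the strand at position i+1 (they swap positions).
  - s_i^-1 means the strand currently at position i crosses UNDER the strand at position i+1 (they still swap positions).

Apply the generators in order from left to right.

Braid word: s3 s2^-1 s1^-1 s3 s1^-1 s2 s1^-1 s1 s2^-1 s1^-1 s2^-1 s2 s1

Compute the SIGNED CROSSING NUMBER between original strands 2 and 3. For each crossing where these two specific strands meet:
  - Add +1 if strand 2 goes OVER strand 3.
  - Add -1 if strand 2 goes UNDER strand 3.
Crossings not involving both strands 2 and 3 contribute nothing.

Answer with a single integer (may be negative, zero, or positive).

Answer: 1

Derivation:
Gen 1: crossing 3x4. Both 2&3? no. Sum: 0
Gen 2: crossing 2x4. Both 2&3? no. Sum: 0
Gen 3: crossing 1x4. Both 2&3? no. Sum: 0
Gen 4: 2 over 3. Both 2&3? yes. Contrib: +1. Sum: 1
Gen 5: crossing 4x1. Both 2&3? no. Sum: 1
Gen 6: crossing 4x3. Both 2&3? no. Sum: 1
Gen 7: crossing 1x3. Both 2&3? no. Sum: 1
Gen 8: crossing 3x1. Both 2&3? no. Sum: 1
Gen 9: crossing 3x4. Both 2&3? no. Sum: 1
Gen 10: crossing 1x4. Both 2&3? no. Sum: 1
Gen 11: crossing 1x3. Both 2&3? no. Sum: 1
Gen 12: crossing 3x1. Both 2&3? no. Sum: 1
Gen 13: crossing 4x1. Both 2&3? no. Sum: 1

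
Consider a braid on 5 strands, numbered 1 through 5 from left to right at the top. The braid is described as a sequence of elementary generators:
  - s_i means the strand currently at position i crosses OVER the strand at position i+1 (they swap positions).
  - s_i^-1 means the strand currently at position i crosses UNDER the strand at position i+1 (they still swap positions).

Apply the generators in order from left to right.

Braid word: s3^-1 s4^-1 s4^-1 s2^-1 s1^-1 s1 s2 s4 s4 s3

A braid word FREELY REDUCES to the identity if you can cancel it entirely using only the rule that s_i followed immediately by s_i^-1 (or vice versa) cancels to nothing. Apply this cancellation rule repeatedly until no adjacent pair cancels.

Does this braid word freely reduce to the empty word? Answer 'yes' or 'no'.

Gen 1 (s3^-1): push. Stack: [s3^-1]
Gen 2 (s4^-1): push. Stack: [s3^-1 s4^-1]
Gen 3 (s4^-1): push. Stack: [s3^-1 s4^-1 s4^-1]
Gen 4 (s2^-1): push. Stack: [s3^-1 s4^-1 s4^-1 s2^-1]
Gen 5 (s1^-1): push. Stack: [s3^-1 s4^-1 s4^-1 s2^-1 s1^-1]
Gen 6 (s1): cancels prior s1^-1. Stack: [s3^-1 s4^-1 s4^-1 s2^-1]
Gen 7 (s2): cancels prior s2^-1. Stack: [s3^-1 s4^-1 s4^-1]
Gen 8 (s4): cancels prior s4^-1. Stack: [s3^-1 s4^-1]
Gen 9 (s4): cancels prior s4^-1. Stack: [s3^-1]
Gen 10 (s3): cancels prior s3^-1. Stack: []
Reduced word: (empty)

Answer: yes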